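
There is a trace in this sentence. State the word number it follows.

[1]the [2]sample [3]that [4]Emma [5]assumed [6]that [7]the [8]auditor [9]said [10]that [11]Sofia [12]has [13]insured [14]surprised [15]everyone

13

The displaced element is "the sample" (word 2).
It is linked across 2 clause boundaries (that → that).
It functions as the direct object of "insured", so the gap sits immediately after word 13 ("insured").
Base order: Emma assumed that the auditor said that Sofia has insured the sample.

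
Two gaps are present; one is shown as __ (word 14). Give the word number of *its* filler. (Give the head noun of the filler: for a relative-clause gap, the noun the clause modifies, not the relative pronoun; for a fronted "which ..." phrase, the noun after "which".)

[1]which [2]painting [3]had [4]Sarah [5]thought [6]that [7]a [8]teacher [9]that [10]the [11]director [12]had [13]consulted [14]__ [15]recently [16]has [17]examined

The marked gap is inside the relative clause, the direct object of "consulted".
Its filler is the head noun "teacher" (via "that"), at word 8.
(The other dependency links word 2 to a gap after word 17.)

8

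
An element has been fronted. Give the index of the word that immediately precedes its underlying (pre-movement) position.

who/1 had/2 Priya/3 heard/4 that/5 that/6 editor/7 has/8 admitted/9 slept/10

The displaced element is "who" (word 1).
It is linked across 2 clause boundaries (that → Ø).
It functions as the subject of "slept", so the gap sits immediately after word 9 ("admitted").
Base order: Priya had heard that that editor has admitted that who slept.

9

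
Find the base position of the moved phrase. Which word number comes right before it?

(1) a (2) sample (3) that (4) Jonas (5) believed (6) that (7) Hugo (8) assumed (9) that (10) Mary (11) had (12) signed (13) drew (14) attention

The displaced element is "a sample" (word 2).
It is linked across 2 clause boundaries (that → that).
It functions as the direct object of "signed", so the gap sits immediately after word 12 ("signed").
Base order: Jonas believed that Hugo assumed that Mary had signed a sample.

12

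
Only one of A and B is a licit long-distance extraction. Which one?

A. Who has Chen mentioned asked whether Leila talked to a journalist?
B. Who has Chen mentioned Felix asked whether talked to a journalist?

In B, the wh-phrase is extracted from inside a wh-island (introduced by "whether"), which blocks movement.
In A, the extraction path crosses only that-complement boundaries, which are transparent.
So A is grammatical.

A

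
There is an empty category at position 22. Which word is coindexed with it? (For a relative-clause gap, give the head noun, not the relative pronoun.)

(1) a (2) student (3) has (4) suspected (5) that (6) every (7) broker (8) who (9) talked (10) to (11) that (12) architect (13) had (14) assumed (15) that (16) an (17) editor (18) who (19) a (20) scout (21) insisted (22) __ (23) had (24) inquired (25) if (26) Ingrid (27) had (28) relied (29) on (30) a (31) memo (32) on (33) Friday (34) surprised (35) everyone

17

The gap at 22 is the subject of "inquired", inside a relative clause.
The relative pronoun is "who" (word 18); it is bound by the head noun immediately before it.
Its filler is the head noun "editor", at word 17.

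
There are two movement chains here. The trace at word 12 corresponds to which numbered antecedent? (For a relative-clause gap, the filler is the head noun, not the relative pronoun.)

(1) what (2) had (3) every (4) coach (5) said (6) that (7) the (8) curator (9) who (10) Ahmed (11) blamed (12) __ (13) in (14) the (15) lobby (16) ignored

The marked gap is inside the relative clause, the direct object of "blamed".
Its filler is the head noun "curator" (via "who"), at word 8.
(The other dependency links word 1 to a gap after word 16.)

8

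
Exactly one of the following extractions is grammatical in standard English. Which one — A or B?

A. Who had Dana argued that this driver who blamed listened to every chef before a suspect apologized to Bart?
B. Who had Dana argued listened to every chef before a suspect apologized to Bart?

B

In A, the wh-phrase is extracted from inside a complex-NP island (relative clause) (introduced by "who"), which blocks movement.
In B, the extraction path crosses only that-complement boundaries, which are transparent.
So B is grammatical.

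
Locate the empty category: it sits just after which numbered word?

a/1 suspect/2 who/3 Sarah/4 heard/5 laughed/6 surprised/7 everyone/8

5

The displaced element is "a suspect" (word 2).
It is linked across 1 clause boundary (Ø).
It functions as the subject of "laughed", so the gap sits immediately after word 5 ("heard").
Base order: Sarah heard a suspect laughed.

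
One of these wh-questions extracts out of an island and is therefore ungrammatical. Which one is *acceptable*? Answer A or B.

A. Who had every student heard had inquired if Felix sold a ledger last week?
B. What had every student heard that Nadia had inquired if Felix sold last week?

In B, the wh-phrase is extracted from inside a wh-island (introduced by "if"), which blocks movement.
In A, the extraction path crosses only that-complement boundaries, which are transparent.
So A is grammatical.

A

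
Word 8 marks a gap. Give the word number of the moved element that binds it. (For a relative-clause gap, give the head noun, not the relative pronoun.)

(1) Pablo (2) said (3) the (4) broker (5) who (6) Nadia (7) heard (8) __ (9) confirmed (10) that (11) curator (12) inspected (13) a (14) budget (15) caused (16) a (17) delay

4

The gap at 8 is the subject of "confirmed", inside a relative clause.
The relative pronoun is "who" (word 5); it is bound by the head noun immediately before it.
Its filler is the head noun "broker", at word 4.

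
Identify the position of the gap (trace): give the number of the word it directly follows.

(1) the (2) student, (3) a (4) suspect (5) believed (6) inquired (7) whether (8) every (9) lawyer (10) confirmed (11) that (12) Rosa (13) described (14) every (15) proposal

The displaced element is "the student" (word 2).
It is linked across 1 clause boundary (Ø).
It functions as the subject of "inquired", so the gap sits immediately after word 5 ("believed").
Base order: A suspect believed that the student inquired whether every lawyer confirmed that Rosa described every proposal.

5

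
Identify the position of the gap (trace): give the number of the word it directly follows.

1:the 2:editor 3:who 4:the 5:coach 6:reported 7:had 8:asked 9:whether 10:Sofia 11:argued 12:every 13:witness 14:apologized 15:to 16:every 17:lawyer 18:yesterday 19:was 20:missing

6

The displaced element is "the editor" (word 2).
It is linked across 1 clause boundary (Ø).
It functions as the subject of "asked", so the gap sits immediately after word 6 ("reported").
Base order: The coach reported the editor had asked whether Sofia argued every witness apologized to every lawyer yesterday.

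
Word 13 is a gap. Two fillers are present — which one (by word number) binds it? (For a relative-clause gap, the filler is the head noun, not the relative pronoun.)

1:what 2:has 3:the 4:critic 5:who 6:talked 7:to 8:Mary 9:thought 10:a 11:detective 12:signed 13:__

The marked gap is the direct object of "signed".
Its filler is the fronted wh-phrase "what", at word 1.
(The other dependency links word 4 to a gap after word 5.)

1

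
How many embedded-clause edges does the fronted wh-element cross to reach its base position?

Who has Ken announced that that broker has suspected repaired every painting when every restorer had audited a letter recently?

2

"who" is extracted from the subject of "repaired".
Boundaries crossed, outermost first: [that], [Ø] — 2 in total.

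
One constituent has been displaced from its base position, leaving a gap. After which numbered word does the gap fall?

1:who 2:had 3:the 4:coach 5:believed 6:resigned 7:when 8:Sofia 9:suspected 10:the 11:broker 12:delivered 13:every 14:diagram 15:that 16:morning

5

The displaced element is "who" (word 1).
It is linked across 1 clause boundary (Ø).
It functions as the subject of "resigned", so the gap sits immediately after word 5 ("believed").
Base order: The coach had believed that who resigned when Sofia suspected the broker delivered every diagram that morning.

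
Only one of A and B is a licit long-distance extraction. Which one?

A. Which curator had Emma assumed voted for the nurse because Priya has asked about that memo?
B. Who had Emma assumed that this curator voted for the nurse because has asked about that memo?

A

In B, the wh-phrase is extracted from inside an adjunct island (introduced by "because"), which blocks movement.
In A, the extraction path crosses only that-complement boundaries, which are transparent.
So A is grammatical.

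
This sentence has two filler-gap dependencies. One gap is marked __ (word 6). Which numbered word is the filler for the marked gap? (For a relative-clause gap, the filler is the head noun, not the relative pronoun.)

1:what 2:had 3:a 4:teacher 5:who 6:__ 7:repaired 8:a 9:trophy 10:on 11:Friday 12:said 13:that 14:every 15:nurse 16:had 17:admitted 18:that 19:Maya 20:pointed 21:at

The marked gap is inside the relative clause, the subject of "repaired".
Its filler is the head noun "teacher" (via "who"), at word 4.
(The other dependency links word 1 to a gap after word 21.)

4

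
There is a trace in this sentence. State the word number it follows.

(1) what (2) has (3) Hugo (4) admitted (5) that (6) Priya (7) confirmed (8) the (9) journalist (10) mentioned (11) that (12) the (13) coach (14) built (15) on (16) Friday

The displaced element is "what" (word 1).
It is linked across 3 clause boundaries (that → Ø → that).
It functions as the direct object of "built", so the gap sits immediately after word 14 ("built").
Base order: Hugo has admitted that Priya confirmed the journalist mentioned that the coach built what on Friday.

14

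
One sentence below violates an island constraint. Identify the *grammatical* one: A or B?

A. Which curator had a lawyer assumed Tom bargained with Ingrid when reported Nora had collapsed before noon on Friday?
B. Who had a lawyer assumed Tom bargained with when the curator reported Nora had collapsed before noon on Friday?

In A, the wh-phrase is extracted from inside an adjunct island (introduced by "when"), which blocks movement.
In B, the extraction path crosses only that-complement boundaries, which are transparent.
So B is grammatical.

B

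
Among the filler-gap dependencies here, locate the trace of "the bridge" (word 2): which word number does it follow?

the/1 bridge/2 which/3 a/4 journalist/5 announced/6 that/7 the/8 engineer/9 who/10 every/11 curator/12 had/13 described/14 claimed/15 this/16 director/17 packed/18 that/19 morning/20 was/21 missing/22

18

The displaced element is "the bridge" (word 2).
It is linked across 2 clause boundaries (that → Ø).
It functions as the direct object of "packed", so the gap sits immediately after word 18 ("packed").
Base order: A journalist announced that the engineer who every curator had described claimed this director packed the bridge that morning.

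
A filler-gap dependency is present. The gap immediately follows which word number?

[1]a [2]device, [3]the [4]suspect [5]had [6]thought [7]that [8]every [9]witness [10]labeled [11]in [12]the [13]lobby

The displaced element is "a device" (word 2).
It is linked across 1 clause boundary (that).
It functions as the direct object of "labeled", so the gap sits immediately after word 10 ("labeled").
Base order: The suspect had thought that every witness labeled a device in the lobby.

10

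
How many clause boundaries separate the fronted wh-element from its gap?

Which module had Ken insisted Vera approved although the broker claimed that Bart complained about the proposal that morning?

1

"which module" is extracted from the object of "approved".
Boundaries crossed, outermost first: [Ø] — 1 in total.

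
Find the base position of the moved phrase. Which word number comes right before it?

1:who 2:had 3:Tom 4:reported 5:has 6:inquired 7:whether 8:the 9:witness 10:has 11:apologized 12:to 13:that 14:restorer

The displaced element is "who" (word 1).
It is linked across 1 clause boundary (Ø).
It functions as the subject of "inquired", so the gap sits immediately after word 4 ("reported").
Base order: Tom had reported that who has inquired whether the witness has apologized to that restorer.

4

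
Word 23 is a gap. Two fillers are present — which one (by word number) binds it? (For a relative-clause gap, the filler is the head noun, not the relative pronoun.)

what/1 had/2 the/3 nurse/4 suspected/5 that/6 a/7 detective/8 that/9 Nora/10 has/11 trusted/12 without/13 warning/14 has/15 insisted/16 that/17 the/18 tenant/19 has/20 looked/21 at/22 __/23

1

The marked gap is the object of the preposition "at" of "looked".
Its filler is the fronted wh-phrase "what", at word 1.
(The other dependency links word 8 to a gap after word 12.)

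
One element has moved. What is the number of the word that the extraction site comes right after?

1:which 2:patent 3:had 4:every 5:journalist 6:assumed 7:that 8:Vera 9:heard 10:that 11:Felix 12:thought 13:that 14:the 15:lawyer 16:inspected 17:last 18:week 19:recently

The displaced element is "which patent" (word 2).
It is linked across 3 clause boundaries (that → that → that).
It functions as the direct object of "inspected", so the gap sits immediately after word 16 ("inspected").
Base order: Every journalist had assumed that Vera heard that Felix thought that the lawyer inspected which patent last week recently.

16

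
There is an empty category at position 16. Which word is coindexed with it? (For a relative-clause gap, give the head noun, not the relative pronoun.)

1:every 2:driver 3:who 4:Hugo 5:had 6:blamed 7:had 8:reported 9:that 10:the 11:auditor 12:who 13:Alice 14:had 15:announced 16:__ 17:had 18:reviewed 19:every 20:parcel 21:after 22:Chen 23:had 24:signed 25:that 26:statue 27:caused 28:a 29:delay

11

The gap at 16 is the subject of "reviewed", inside a relative clause.
The relative pronoun is "who" (word 12); it is bound by the head noun immediately before it.
Its filler is the head noun "auditor", at word 11.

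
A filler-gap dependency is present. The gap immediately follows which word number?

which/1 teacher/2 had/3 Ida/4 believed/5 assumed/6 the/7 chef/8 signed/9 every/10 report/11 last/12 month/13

The displaced element is "which teacher" (word 2).
It is linked across 1 clause boundary (Ø).
It functions as the subject of "assumed", so the gap sits immediately after word 5 ("believed").
Base order: Ida had believed that which teacher assumed the chef signed every report last month.

5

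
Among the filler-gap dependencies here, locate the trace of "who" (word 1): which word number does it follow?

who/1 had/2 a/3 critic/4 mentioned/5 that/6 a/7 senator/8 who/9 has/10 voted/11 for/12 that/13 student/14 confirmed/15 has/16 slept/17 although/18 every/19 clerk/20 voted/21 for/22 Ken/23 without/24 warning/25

The displaced element is "who" (word 1).
It is linked across 2 clause boundaries (that → Ø).
It functions as the subject of "slept", so the gap sits immediately after word 15 ("confirmed").
Base order: A critic had mentioned that a senator who has voted for that student confirmed that who has slept although every clerk voted for Ken without warning.

15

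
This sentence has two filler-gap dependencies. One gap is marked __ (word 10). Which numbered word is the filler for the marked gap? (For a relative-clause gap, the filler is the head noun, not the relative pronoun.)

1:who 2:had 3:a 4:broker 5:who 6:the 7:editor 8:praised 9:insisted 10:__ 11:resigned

The marked gap is the subject of "resigned".
Its filler is the fronted wh-phrase "who", at word 1.
(The other dependency links word 4 to a gap after word 8.)

1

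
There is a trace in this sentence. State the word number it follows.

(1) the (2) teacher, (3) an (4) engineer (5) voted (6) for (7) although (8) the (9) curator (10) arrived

The displaced element is "the teacher" (word 2).
It functions as the object of the preposition "for" of "voted", so the gap sits immediately after word 6 ("for").
Base order: An engineer voted for the teacher although the curator arrived.

6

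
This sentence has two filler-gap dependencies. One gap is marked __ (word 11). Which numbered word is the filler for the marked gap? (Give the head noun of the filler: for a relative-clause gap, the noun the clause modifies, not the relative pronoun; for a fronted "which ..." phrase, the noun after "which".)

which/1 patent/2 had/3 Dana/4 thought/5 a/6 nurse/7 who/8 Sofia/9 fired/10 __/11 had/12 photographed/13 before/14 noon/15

7

The marked gap is inside the relative clause, the direct object of "fired".
Its filler is the head noun "nurse" (via "who"), at word 7.
(The other dependency links word 2 to a gap after word 13.)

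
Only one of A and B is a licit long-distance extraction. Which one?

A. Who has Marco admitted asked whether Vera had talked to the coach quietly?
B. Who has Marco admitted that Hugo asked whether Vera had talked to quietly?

A

In B, the wh-phrase is extracted from inside a wh-island (introduced by "whether"), which blocks movement.
In A, the extraction path crosses only that-complement boundaries, which are transparent.
So A is grammatical.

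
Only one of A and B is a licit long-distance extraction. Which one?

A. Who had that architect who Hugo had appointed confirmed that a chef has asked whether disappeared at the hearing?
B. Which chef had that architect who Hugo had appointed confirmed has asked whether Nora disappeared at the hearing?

B

In A, the wh-phrase is extracted from inside a wh-island (introduced by "whether"), which blocks movement.
In B, the extraction path crosses only that-complement boundaries, which are transparent.
So B is grammatical.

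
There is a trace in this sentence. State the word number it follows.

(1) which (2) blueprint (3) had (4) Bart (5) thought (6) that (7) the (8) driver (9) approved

The displaced element is "which blueprint" (word 2).
It is linked across 1 clause boundary (that).
It functions as the direct object of "approved", so the gap sits immediately after word 9 ("approved").
Base order: Bart had thought that the driver approved which blueprint.

9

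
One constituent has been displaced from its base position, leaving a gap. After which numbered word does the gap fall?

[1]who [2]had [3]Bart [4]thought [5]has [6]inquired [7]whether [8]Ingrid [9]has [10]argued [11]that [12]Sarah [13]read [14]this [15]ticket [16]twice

The displaced element is "who" (word 1).
It is linked across 1 clause boundary (Ø).
It functions as the subject of "inquired", so the gap sits immediately after word 4 ("thought").
Base order: Bart had thought who has inquired whether Ingrid has argued that Sarah read this ticket twice.

4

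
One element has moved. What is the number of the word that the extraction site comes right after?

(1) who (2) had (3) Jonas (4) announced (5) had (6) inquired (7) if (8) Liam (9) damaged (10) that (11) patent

The displaced element is "who" (word 1).
It is linked across 1 clause boundary (Ø).
It functions as the subject of "inquired", so the gap sits immediately after word 4 ("announced").
Base order: Jonas had announced that who had inquired if Liam damaged that patent.

4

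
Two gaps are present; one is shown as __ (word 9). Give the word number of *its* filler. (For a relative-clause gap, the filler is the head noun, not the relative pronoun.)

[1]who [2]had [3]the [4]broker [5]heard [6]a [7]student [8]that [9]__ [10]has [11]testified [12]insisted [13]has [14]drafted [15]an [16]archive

The marked gap is inside the relative clause, the subject of "testified".
Its filler is the head noun "student" (via "that"), at word 7.
(The other dependency links word 1 to a gap after word 12.)

7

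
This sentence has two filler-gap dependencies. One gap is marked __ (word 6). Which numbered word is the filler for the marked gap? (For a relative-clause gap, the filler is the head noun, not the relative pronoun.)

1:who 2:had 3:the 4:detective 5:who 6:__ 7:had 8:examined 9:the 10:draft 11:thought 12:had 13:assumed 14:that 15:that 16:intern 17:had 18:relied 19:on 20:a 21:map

4

The marked gap is inside the relative clause, the subject of "examined".
Its filler is the head noun "detective" (via "who"), at word 4.
(The other dependency links word 1 to a gap after word 11.)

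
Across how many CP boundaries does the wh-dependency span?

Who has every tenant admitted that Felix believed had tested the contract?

2

"who" is extracted from the subject of "tested".
Boundaries crossed, outermost first: [that], [Ø] — 2 in total.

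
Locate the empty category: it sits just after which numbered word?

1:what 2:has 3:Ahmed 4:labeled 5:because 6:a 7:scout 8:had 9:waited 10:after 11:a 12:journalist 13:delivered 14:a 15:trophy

The displaced element is "what" (word 1).
It functions as the direct object of "labeled", so the gap sits immediately after word 4 ("labeled").
Base order: Ahmed has labeled what because a scout had waited after a journalist delivered a trophy.

4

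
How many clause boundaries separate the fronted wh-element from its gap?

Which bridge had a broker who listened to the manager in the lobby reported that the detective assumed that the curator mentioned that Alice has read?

"which bridge" is extracted from the object of "read".
Boundaries crossed, outermost first: [that], [that], [that] — 3 in total.

3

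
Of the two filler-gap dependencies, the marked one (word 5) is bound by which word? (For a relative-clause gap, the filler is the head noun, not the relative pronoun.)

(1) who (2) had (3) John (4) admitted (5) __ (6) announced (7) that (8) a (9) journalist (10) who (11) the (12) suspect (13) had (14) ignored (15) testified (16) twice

1

The marked gap is the subject of "announced".
Its filler is the fronted wh-phrase "who", at word 1.
(The other dependency links word 9 to a gap after word 14.)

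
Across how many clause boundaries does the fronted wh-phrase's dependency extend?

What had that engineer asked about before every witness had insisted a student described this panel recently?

"what" originates inside the matrix clause — no clause boundary is crossed.

0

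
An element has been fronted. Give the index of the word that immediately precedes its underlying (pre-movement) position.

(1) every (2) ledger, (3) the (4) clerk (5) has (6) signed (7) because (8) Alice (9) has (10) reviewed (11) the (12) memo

The displaced element is "every ledger" (word 2).
It functions as the direct object of "signed", so the gap sits immediately after word 6 ("signed").
Base order: The clerk has signed every ledger because Alice has reviewed the memo.

6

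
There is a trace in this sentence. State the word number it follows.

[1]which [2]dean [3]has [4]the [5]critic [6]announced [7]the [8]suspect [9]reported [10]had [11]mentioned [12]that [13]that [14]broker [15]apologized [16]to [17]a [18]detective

9

The displaced element is "which dean" (word 2).
It is linked across 2 clause boundaries (Ø → Ø).
It functions as the subject of "mentioned", so the gap sits immediately after word 9 ("reported").
Base order: The critic has announced the suspect reported that which dean had mentioned that that broker apologized to a detective.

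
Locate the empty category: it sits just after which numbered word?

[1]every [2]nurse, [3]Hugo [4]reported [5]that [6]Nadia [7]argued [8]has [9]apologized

7

The displaced element is "every nurse" (word 2).
It is linked across 2 clause boundaries (that → Ø).
It functions as the subject of "apologized", so the gap sits immediately after word 7 ("argued").
Base order: Hugo reported that Nadia argued that every nurse has apologized.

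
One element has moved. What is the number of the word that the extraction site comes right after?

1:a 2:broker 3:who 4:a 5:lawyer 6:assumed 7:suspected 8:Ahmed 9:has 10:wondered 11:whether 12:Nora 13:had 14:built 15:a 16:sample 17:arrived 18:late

6

The displaced element is "a broker" (word 2).
It is linked across 1 clause boundary (Ø).
It functions as the subject of "suspected", so the gap sits immediately after word 6 ("assumed").
Base order: A lawyer assumed that a broker suspected Ahmed has wondered whether Nora had built a sample.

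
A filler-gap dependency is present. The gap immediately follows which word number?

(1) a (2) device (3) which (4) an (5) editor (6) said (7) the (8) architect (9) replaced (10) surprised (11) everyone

The displaced element is "a device" (word 2).
It is linked across 1 clause boundary (Ø).
It functions as the direct object of "replaced", so the gap sits immediately after word 9 ("replaced").
Base order: An editor said the architect replaced a device.

9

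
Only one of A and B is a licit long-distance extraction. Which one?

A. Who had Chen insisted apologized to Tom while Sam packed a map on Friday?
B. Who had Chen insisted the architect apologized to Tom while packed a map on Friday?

In B, the wh-phrase is extracted from inside an adjunct island (introduced by "while"), which blocks movement.
In A, the extraction path crosses only that-complement boundaries, which are transparent.
So A is grammatical.

A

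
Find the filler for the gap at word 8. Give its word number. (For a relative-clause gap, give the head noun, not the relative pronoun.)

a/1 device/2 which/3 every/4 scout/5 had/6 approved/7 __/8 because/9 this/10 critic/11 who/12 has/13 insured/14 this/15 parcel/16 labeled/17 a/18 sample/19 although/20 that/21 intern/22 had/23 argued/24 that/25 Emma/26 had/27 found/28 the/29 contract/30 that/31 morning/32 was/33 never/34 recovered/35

2

The gap at 8 is the object of "approved", inside a relative clause.
The relative pronoun is "which" (word 3); it is bound by the head noun immediately before it.
Its filler is the head noun "device", at word 2.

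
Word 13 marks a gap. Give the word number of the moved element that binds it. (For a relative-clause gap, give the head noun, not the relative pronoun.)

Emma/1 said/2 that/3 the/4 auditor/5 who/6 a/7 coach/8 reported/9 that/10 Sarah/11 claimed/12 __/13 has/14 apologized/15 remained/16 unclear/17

The gap at 13 is the subject of "apologized", inside a relative clause.
The relative pronoun is "who" (word 6); it is bound by the head noun immediately before it.
Its filler is the head noun "auditor", at word 5.

5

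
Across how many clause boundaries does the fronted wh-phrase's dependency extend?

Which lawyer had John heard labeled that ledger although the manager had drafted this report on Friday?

1

"which lawyer" is extracted from the subject of "labeled".
Boundaries crossed, outermost first: [Ø] — 1 in total.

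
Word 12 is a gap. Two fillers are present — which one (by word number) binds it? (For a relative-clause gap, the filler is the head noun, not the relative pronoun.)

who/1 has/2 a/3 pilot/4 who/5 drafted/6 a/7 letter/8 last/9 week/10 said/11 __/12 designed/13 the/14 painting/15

1

The marked gap is the subject of "designed".
Its filler is the fronted wh-phrase "who", at word 1.
(The other dependency links word 4 to a gap after word 5.)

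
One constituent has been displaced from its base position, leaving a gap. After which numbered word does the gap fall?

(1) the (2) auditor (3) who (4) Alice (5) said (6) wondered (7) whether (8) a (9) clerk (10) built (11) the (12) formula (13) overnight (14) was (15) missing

The displaced element is "the auditor" (word 2).
It is linked across 1 clause boundary (Ø).
It functions as the subject of "wondered", so the gap sits immediately after word 5 ("said").
Base order: Alice said that the auditor wondered whether a clerk built the formula overnight.

5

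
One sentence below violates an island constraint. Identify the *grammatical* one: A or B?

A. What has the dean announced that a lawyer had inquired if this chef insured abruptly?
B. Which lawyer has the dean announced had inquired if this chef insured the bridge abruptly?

B

In A, the wh-phrase is extracted from inside a wh-island (introduced by "if"), which blocks movement.
In B, the extraction path crosses only that-complement boundaries, which are transparent.
So B is grammatical.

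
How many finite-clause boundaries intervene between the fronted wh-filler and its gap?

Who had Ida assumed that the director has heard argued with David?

"who" is extracted from the subject of "argued".
Boundaries crossed, outermost first: [that], [Ø] — 2 in total.

2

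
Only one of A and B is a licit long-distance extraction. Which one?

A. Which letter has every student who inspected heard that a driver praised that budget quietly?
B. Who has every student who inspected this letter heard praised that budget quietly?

B

In A, the wh-phrase is extracted from inside a complex-NP island (relative clause) (introduced by "who"), which blocks movement.
In B, the extraction path crosses only that-complement boundaries, which are transparent.
So B is grammatical.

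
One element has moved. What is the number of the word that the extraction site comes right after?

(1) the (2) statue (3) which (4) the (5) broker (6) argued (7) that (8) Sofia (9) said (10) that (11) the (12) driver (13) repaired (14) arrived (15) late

13

The displaced element is "the statue" (word 2).
It is linked across 2 clause boundaries (that → that).
It functions as the direct object of "repaired", so the gap sits immediately after word 13 ("repaired").
Base order: The broker argued that Sofia said that the driver repaired the statue.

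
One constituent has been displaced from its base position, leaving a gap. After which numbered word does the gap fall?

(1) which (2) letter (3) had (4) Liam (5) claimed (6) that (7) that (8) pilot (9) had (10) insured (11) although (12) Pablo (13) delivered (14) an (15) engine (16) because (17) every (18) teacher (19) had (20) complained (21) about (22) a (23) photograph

10

The displaced element is "which letter" (word 2).
It is linked across 1 clause boundary (that).
It functions as the direct object of "insured", so the gap sits immediately after word 10 ("insured").
Base order: Liam had claimed that that pilot had insured which letter although Pablo delivered an engine because every teacher had complained about a photograph.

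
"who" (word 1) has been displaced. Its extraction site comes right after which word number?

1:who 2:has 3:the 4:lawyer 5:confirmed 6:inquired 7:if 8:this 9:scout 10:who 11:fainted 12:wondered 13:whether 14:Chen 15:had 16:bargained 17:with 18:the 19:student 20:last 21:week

5

The displaced element is "who" (word 1).
It is linked across 1 clause boundary (Ø).
It functions as the subject of "inquired", so the gap sits immediately after word 5 ("confirmed").
Base order: The lawyer has confirmed who inquired if this scout who fainted wondered whether Chen had bargained with the student last week.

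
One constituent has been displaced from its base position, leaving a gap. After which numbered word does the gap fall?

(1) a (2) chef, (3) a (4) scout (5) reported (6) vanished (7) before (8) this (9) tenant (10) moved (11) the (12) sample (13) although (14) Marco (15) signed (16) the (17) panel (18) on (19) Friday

The displaced element is "a chef" (word 2).
It is linked across 1 clause boundary (Ø).
It functions as the subject of "vanished", so the gap sits immediately after word 5 ("reported").
Base order: A scout reported a chef vanished before this tenant moved the sample although Marco signed the panel on Friday.

5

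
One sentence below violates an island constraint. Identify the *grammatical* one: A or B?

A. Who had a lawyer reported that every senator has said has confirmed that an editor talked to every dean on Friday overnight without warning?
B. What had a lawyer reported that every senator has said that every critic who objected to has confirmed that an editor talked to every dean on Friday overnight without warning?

A

In B, the wh-phrase is extracted from inside a complex-NP island (relative clause) (introduced by "who"), which blocks movement.
In A, the extraction path crosses only that-complement boundaries, which are transparent.
So A is grammatical.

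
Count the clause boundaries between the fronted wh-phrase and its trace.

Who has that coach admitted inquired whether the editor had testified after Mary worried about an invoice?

1

"who" is extracted from the subject of "inquired".
Boundaries crossed, outermost first: [Ø] — 1 in total.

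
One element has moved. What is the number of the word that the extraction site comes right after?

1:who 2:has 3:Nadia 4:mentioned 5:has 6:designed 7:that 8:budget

The displaced element is "who" (word 1).
It is linked across 1 clause boundary (Ø).
It functions as the subject of "designed", so the gap sits immediately after word 4 ("mentioned").
Base order: Nadia has mentioned that who has designed that budget.

4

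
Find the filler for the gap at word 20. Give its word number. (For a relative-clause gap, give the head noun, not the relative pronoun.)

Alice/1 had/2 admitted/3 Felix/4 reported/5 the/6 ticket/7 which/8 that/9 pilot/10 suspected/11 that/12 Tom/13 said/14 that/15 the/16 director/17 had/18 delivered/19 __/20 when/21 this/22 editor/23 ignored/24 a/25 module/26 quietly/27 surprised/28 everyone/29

7

The gap at 20 is the object of "delivered", inside a relative clause.
The relative pronoun is "which" (word 8); it is bound by the head noun immediately before it.
Its filler is the head noun "ticket", at word 7.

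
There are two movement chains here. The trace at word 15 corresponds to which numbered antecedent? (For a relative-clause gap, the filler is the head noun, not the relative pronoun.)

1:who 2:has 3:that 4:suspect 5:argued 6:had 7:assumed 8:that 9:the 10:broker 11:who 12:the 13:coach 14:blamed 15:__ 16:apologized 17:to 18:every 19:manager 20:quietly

The marked gap is inside the relative clause, the direct object of "blamed".
Its filler is the head noun "broker" (via "who"), at word 10.
(The other dependency links word 1 to a gap after word 5.)

10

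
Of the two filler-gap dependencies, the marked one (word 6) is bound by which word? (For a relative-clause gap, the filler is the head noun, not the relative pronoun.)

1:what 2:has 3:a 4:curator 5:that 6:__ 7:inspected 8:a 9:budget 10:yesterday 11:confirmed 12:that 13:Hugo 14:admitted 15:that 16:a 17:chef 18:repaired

The marked gap is inside the relative clause, the subject of "inspected".
Its filler is the head noun "curator" (via "that"), at word 4.
(The other dependency links word 1 to a gap after word 18.)

4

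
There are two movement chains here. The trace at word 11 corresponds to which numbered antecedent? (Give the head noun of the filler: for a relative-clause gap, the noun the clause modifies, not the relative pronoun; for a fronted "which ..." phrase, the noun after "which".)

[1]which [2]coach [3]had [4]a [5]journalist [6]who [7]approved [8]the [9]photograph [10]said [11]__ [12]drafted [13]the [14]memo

The marked gap is the subject of "drafted".
Its filler is the fronted wh-phrase "which coach", at word 2.
(The other dependency links word 5 to a gap after word 6.)

2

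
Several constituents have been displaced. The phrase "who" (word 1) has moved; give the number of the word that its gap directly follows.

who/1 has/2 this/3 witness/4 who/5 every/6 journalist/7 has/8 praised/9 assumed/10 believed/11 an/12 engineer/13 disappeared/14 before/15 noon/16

The displaced element is "who" (word 1).
It is linked across 1 clause boundary (Ø).
It functions as the subject of "believed", so the gap sits immediately after word 10 ("assumed").
Base order: This witness who every journalist has praised has assumed that who believed an engineer disappeared before noon.

10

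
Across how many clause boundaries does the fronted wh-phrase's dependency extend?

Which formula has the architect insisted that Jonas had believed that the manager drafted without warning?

"which formula" is extracted from the object of "drafted".
Boundaries crossed, outermost first: [that], [that] — 2 in total.

2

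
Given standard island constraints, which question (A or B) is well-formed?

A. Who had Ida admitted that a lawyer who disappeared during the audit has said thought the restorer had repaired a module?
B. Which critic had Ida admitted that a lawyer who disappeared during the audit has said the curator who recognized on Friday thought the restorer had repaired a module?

A

In B, the wh-phrase is extracted from inside a complex-NP island (relative clause) (introduced by "who"), which blocks movement.
In A, the extraction path crosses only that-complement boundaries, which are transparent.
So A is grammatical.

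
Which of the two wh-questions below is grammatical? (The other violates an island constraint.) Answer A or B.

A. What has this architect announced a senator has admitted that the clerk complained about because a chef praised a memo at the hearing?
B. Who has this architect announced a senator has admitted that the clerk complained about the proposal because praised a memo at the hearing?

A

In B, the wh-phrase is extracted from inside an adjunct island (introduced by "because"), which blocks movement.
In A, the extraction path crosses only that-complement boundaries, which are transparent.
So A is grammatical.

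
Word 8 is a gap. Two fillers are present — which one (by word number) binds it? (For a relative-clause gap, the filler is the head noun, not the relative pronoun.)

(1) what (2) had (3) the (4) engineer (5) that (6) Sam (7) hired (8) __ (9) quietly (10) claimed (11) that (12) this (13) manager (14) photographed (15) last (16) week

4

The marked gap is inside the relative clause, the direct object of "hired".
Its filler is the head noun "engineer" (via "that"), at word 4.
(The other dependency links word 1 to a gap after word 14.)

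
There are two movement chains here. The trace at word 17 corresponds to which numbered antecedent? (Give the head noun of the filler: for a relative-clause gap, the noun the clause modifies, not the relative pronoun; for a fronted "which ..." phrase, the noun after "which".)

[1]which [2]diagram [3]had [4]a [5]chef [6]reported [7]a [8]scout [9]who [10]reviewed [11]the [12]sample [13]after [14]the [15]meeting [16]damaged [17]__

2

The marked gap is the direct object of "damaged".
Its filler is the fronted wh-phrase "which diagram", at word 2.
(The other dependency links word 8 to a gap after word 9.)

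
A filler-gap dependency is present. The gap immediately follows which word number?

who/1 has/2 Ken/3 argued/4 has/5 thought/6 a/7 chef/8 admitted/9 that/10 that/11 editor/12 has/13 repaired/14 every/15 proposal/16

4

The displaced element is "who" (word 1).
It is linked across 1 clause boundary (Ø).
It functions as the subject of "thought", so the gap sits immediately after word 4 ("argued").
Base order: Ken has argued who has thought a chef admitted that that editor has repaired every proposal.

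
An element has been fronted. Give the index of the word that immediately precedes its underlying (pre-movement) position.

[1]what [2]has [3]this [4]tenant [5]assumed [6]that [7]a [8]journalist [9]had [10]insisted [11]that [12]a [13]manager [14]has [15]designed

The displaced element is "what" (word 1).
It is linked across 2 clause boundaries (that → that).
It functions as the direct object of "designed", so the gap sits immediately after word 15 ("designed").
Base order: This tenant has assumed that a journalist had insisted that a manager has designed what.

15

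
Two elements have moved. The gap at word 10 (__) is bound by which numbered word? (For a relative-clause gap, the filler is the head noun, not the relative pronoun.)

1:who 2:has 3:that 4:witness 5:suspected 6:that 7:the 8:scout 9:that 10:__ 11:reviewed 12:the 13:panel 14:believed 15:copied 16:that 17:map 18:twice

The marked gap is inside the relative clause, the subject of "reviewed".
Its filler is the head noun "scout" (via "that"), at word 8.
(The other dependency links word 1 to a gap after word 14.)

8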